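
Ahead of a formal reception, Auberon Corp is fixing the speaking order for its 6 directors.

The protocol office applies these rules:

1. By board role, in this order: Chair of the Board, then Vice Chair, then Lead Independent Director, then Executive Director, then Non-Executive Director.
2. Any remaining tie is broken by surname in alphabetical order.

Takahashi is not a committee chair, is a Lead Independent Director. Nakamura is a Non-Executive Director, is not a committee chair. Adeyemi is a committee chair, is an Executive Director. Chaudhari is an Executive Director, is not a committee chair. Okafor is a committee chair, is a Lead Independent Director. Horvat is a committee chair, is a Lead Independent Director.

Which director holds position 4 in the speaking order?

Adeyemi

By board role: Horvat, Okafor and Takahashi (Lead Independent Director); then Adeyemi and Chaudhari (Executive Director); then Nakamura (Non-Executive Director).
Among Horvat, Okafor and Takahashi, alphabetically by surname: Horvat before Okafor before Takahashi.
Among Adeyemi and Chaudhari, alphabetically by surname: Adeyemi before Chaudhari.
Order: Horvat, Okafor, Takahashi, Adeyemi, Chaudhari, Nakamura.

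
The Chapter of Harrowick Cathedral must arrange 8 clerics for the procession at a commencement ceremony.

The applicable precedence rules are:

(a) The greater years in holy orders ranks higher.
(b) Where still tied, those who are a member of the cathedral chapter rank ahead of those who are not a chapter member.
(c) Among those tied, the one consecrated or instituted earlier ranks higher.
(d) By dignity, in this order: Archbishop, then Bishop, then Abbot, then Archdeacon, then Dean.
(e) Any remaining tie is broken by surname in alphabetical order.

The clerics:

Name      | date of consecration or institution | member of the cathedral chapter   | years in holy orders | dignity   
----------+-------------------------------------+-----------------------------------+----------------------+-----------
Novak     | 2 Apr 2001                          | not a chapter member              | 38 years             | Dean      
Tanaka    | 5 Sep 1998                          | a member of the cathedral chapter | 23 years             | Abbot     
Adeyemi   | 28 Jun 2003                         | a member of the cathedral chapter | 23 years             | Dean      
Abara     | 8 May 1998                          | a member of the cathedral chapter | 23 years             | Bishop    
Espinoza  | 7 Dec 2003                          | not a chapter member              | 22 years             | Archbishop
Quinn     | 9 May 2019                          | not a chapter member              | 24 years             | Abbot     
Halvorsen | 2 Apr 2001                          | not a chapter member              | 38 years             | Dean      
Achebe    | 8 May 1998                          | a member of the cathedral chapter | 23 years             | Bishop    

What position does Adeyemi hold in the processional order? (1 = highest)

By years in holy orders (higher first): Halvorsen and Novak (both 38 years); then Quinn (24 years); then Abara, Achebe, Tanaka and Adeyemi (each 23 years); then Espinoza (22 years).
Halvorsen and Novak are each not a chapter member, so the next rule applies.
Halvorsen and Novak both have date of consecration or institution 2 Apr 2001, so the next rule applies.
Halvorsen and Novak are each Dean, so the next rule applies.
Among Halvorsen and Novak, alphabetically by surname: Halvorsen before Novak.
Abara, Achebe, Tanaka and Adeyemi are each a member of the cathedral chapter, so the next rule applies.
Among Abara, Achebe, Tanaka and Adeyemi, by date of consecration or institution (earlier first): Abara and Achebe (8 May 1998) before Tanaka (5 Sep 1998) before Adeyemi (28 Jun 2003).
Abara and Achebe are each Bishop, so the next rule applies.
Among Abara and Achebe, alphabetically by surname: Abara before Achebe.
Order: Halvorsen, Novak, Quinn, Abara, Achebe, Tanaka, Adeyemi, Espinoza. So position 7.

7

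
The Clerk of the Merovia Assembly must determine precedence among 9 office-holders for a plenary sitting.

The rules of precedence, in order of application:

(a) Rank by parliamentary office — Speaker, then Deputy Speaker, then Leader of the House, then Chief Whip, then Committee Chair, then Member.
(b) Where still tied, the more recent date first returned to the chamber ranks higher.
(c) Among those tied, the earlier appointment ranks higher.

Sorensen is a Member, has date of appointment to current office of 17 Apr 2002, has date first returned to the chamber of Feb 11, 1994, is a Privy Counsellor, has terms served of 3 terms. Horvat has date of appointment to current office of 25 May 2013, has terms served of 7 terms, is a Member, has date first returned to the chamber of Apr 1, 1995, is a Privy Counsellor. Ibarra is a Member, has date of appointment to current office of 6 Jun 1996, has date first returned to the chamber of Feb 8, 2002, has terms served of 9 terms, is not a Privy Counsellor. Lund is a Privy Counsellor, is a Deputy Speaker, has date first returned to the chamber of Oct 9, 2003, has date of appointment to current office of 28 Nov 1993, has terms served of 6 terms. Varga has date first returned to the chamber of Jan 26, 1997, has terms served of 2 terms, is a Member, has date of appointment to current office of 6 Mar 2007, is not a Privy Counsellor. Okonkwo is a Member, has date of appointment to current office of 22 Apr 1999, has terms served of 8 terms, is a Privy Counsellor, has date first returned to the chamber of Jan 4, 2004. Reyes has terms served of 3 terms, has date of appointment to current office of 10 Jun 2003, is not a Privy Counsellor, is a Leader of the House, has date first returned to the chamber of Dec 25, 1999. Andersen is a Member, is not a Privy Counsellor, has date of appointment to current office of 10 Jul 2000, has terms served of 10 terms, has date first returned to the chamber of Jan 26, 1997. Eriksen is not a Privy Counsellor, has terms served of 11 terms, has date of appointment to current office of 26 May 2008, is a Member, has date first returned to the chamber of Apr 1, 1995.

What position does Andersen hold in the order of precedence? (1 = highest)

5

By parliamentary office: Lund (Deputy Speaker); then Reyes (Leader of the House); then Okonkwo, Ibarra, Andersen, Varga, Eriksen, Horvat and Sorensen (Member).
Among Okonkwo, Ibarra, Andersen, Varga, Eriksen, Horvat and Sorensen, by date first returned to the chamber (later first): Okonkwo (Jan 4, 2004) before Ibarra (Feb 8, 2002) before Andersen and Varga (Jan 26, 1997) before Eriksen and Horvat (Apr 1, 1995) before Sorensen (Feb 11, 1994).
Among Andersen and Varga, by date of appointment to current office (earlier first): Andersen (10 Jul 2000) before Varga (6 Mar 2007).
Among Eriksen and Horvat, by date of appointment to current office (earlier first): Eriksen (26 May 2008) before Horvat (25 May 2013).
Order: Lund, Reyes, Okonkwo, Ibarra, Andersen, Varga, Eriksen, Horvat, Sorensen. So position 5.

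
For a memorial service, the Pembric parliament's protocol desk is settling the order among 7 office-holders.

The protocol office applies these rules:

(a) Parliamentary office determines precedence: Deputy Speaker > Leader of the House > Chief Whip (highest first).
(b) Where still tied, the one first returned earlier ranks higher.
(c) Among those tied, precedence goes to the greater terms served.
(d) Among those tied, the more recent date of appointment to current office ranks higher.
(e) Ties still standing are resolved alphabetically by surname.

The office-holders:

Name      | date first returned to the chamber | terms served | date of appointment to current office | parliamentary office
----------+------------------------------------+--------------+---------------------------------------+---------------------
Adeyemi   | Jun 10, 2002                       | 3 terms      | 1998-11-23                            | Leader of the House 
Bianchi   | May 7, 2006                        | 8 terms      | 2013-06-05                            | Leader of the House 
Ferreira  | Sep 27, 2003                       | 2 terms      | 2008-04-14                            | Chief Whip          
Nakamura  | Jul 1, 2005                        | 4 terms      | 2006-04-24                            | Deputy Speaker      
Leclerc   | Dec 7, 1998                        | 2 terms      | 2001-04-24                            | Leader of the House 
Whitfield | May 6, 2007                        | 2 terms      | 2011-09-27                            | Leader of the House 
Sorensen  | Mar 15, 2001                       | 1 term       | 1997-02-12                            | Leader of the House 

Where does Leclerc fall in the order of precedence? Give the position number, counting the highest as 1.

By parliamentary office: Nakamura (Deputy Speaker); then Leclerc, Sorensen, Adeyemi, Bianchi and Whitfield (Leader of the House); then Ferreira (Chief Whip).
Among Leclerc, Sorensen, Adeyemi, Bianchi and Whitfield, by date first returned to the chamber (earlier first): Leclerc (Dec 7, 1998) before Sorensen (Mar 15, 2001) before Adeyemi (Jun 10, 2002) before Bianchi (May 7, 2006) before Whitfield (May 6, 2007).
Order: Nakamura, Leclerc, Sorensen, Adeyemi, Bianchi, Whitfield, Ferreira. So position 2.

2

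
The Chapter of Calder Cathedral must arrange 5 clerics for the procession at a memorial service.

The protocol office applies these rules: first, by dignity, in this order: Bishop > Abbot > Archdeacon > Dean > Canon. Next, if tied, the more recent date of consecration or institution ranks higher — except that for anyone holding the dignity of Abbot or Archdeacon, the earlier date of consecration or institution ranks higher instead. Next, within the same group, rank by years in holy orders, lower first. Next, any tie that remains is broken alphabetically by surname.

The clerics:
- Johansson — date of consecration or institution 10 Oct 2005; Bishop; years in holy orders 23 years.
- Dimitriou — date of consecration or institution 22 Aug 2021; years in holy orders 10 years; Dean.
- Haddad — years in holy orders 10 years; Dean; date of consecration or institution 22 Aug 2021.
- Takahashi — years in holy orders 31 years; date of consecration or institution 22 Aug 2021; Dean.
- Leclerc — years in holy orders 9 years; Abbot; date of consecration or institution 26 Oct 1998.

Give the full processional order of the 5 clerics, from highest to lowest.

Johansson, Leclerc, Dimitriou, Haddad, Takahashi

By dignity: Johansson (Bishop); then Leclerc (Abbot); then Dimitriou, Haddad and Takahashi (Dean).
Dimitriou, Haddad and Takahashi all have date of consecration or institution 22 Aug 2021, so the next rule applies.
Among Dimitriou, Haddad and Takahashi, by years in holy orders (lower first): Dimitriou and Haddad (10 years) before Takahashi (31 years).
Among Dimitriou and Haddad, alphabetically by surname: Dimitriou before Haddad.
Full order: Johansson, Leclerc, Dimitriou, Haddad, Takahashi.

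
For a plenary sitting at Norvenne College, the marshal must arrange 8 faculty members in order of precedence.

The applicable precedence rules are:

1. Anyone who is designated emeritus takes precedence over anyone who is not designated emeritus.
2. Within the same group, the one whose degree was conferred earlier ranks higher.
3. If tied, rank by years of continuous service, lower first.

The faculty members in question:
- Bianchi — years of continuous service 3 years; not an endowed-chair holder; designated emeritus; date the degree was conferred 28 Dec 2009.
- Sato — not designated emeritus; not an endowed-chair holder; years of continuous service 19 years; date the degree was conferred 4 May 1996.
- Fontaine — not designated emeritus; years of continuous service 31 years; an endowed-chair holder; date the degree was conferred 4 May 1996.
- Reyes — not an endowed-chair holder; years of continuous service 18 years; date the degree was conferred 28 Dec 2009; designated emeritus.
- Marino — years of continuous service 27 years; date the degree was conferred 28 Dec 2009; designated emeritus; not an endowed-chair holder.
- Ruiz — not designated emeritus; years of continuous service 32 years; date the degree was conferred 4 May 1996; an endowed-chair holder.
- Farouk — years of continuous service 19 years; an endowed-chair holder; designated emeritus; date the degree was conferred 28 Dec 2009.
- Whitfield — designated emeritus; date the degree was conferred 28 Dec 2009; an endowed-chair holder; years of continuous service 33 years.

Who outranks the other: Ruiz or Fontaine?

Fontaine

By the first rule: Bianchi, Reyes, Farouk, Marino and Whitfield (each designated emeritus); then Sato, Fontaine and Ruiz (each not designated emeritus).
Bianchi, Reyes, Farouk, Marino and Whitfield all have date the degree was conferred 28 Dec 2009, so the next rule applies.
Among Bianchi, Reyes, Farouk, Marino and Whitfield, by years of continuous service (lower first): Bianchi (3 years) before Reyes (18 years) before Farouk (19 years) before Marino (27 years) before Whitfield (33 years).
Sato, Fontaine and Ruiz all have date the degree was conferred 4 May 1996, so the next rule applies.
Among Sato, Fontaine and Ruiz, by years of continuous service (lower first): Sato (19 years) before Fontaine (31 years) before Ruiz (32 years).
So Fontaine takes precedence.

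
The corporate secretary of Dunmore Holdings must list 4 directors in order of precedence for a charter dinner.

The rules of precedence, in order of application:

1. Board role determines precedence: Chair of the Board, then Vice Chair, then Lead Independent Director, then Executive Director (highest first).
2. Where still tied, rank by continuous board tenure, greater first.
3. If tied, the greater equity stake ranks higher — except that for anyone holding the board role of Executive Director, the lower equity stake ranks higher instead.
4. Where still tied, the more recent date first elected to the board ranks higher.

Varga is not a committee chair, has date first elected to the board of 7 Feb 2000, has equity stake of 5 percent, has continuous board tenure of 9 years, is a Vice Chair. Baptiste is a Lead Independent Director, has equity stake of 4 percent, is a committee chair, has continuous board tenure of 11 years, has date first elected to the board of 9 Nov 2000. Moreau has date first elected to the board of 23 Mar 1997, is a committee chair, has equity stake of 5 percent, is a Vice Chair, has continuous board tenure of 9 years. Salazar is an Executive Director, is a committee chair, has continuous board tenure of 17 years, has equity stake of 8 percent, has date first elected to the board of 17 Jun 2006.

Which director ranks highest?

Varga

By board role: Varga and Moreau (Vice Chair); then Baptiste (Lead Independent Director); then Salazar (Executive Director).
Varga and Moreau both have continuous board tenure 9 years, so the next rule applies.
Varga and Moreau both have equity stake 5 percent, so the next rule applies.
Among Varga and Moreau, by date first elected to the board (later first): Varga (7 Feb 2000) before Moreau (23 Mar 1997).
Order: Varga, Moreau, Baptiste, Salazar.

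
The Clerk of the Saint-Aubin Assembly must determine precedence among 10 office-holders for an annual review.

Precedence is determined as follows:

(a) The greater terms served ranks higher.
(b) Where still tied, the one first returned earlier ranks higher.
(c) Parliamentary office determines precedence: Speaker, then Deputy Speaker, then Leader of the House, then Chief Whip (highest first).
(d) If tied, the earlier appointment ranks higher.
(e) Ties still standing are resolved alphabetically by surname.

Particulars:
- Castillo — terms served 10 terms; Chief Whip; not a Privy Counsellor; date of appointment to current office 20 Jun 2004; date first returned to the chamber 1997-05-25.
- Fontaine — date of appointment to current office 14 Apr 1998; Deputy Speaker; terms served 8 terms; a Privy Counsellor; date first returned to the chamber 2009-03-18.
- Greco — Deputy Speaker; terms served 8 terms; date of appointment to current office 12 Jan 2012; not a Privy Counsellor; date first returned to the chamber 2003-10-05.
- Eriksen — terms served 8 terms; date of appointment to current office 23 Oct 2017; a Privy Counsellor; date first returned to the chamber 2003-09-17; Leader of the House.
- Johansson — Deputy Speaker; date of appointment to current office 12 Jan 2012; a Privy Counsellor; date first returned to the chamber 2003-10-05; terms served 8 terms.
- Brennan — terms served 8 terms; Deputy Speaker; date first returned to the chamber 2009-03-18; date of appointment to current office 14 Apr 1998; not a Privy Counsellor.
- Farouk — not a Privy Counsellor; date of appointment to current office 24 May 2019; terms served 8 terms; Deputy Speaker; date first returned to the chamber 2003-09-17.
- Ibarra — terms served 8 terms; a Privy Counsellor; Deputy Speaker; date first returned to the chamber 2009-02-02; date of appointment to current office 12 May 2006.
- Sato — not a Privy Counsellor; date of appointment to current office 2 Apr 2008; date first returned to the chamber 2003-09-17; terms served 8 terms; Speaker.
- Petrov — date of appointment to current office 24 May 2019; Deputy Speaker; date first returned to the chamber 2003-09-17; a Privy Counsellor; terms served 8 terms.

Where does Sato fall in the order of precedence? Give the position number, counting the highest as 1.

By terms served (higher first): Castillo (10 terms); then Sato, Farouk, Petrov, Eriksen, Greco, Johansson, Ibarra, Brennan and Fontaine (each 8 terms).
Among Sato, Farouk, Petrov, Eriksen, Greco, Johansson, Ibarra, Brennan and Fontaine, by date first returned to the chamber (earlier first): Sato, Farouk, Petrov and Eriksen (2003-09-17) before Greco and Johansson (2003-10-05) before Ibarra (2009-02-02) before Brennan and Fontaine (2009-03-18).
Among Sato, Farouk, Petrov and Eriksen, by parliamentary office: Sato (Speaker) before Farouk and Petrov (Deputy Speaker) before Eriksen (Leader of the House).
Farouk and Petrov both have date of appointment to current office 24 May 2019, so the next rule applies.
Among Farouk and Petrov, alphabetically by surname: Farouk before Petrov.
Greco and Johansson are each Deputy Speaker, so the next rule applies.
Greco and Johansson both have date of appointment to current office 12 Jan 2012, so the next rule applies.
Among Greco and Johansson, alphabetically by surname: Greco before Johansson.
Brennan and Fontaine are each Deputy Speaker, so the next rule applies.
Brennan and Fontaine both have date of appointment to current office 14 Apr 1998, so the next rule applies.
Among Brennan and Fontaine, alphabetically by surname: Brennan before Fontaine.
Order: Castillo, Sato, Farouk, Petrov, Eriksen, Greco, Johansson, Ibarra, Brennan, Fontaine. So position 2.

2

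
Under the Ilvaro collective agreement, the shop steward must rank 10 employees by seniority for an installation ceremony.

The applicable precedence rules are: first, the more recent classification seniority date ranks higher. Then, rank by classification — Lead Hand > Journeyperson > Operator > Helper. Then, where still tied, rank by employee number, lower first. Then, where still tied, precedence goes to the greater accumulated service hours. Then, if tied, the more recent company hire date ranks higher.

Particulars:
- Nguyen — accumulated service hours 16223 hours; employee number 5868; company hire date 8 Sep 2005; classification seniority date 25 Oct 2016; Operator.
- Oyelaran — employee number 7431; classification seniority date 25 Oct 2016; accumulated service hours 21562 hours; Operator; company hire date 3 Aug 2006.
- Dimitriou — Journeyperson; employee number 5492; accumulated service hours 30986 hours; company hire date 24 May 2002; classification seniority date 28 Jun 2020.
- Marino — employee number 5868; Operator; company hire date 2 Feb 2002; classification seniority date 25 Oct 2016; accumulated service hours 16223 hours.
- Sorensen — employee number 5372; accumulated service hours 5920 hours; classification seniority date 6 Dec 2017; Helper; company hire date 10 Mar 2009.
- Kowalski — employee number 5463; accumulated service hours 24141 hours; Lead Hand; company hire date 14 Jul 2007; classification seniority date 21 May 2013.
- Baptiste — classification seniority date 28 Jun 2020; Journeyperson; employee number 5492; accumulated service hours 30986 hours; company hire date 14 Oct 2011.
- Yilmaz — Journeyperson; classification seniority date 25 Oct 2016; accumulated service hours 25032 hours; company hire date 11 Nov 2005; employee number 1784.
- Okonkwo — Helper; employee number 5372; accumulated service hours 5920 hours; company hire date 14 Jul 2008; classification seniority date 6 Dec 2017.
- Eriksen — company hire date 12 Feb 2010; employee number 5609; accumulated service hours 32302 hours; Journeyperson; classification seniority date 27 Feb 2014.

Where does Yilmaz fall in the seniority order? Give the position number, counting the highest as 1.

5

By classification seniority date (later first): Baptiste and Dimitriou (both 28 Jun 2020); then Sorensen and Okonkwo (both 6 Dec 2017); then Yilmaz, Nguyen, Marino and Oyelaran (each 25 Oct 2016); then Eriksen (27 Feb 2014); then Kowalski (21 May 2013).
Baptiste and Dimitriou are each Journeyperson, so the next rule applies.
Baptiste and Dimitriou both have employee number 5492, so the next rule applies.
Baptiste and Dimitriou both have accumulated service hours 30986 hours, so the next rule applies.
Among Baptiste and Dimitriou, by company hire date (later first): Baptiste (14 Oct 2011) before Dimitriou (24 May 2002).
Sorensen and Okonkwo are each Helper, so the next rule applies.
Sorensen and Okonkwo both have employee number 5372, so the next rule applies.
Sorensen and Okonkwo both have accumulated service hours 5920 hours, so the next rule applies.
Among Sorensen and Okonkwo, by company hire date (later first): Sorensen (10 Mar 2009) before Okonkwo (14 Jul 2008).
Among Yilmaz, Nguyen, Marino and Oyelaran, by classification: Yilmaz (Journeyperson) before Nguyen, Marino and Oyelaran (Operator).
Among Nguyen, Marino and Oyelaran, by employee number (lower first): Nguyen and Marino (5868) before Oyelaran (7431).
Nguyen and Marino both have accumulated service hours 16223 hours, so the next rule applies.
Among Nguyen and Marino, by company hire date (later first): Nguyen (8 Sep 2005) before Marino (2 Feb 2002).
Order: Baptiste, Dimitriou, Sorensen, Okonkwo, Yilmaz, Nguyen, Marino, Oyelaran, Eriksen, Kowalski. So position 5.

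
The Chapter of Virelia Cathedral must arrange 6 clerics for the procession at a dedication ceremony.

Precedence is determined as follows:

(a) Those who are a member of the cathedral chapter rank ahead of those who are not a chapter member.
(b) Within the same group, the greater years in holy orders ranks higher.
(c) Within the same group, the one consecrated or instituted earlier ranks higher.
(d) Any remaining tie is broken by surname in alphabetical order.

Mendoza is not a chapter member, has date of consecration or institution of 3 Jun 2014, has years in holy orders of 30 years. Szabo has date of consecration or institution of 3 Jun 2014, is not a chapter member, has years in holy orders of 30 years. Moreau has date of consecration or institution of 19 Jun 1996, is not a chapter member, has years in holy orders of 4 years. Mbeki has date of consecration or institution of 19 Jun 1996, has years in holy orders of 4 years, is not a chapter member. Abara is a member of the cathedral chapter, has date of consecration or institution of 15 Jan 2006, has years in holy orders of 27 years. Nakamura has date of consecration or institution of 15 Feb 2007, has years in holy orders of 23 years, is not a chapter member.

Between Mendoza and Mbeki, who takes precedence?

Mendoza

By the first rule: Abara (a member of the cathedral chapter); then Mendoza, Szabo, Nakamura, Mbeki and Moreau (each not a chapter member).
Among Mendoza, Szabo, Nakamura, Mbeki and Moreau, by years in holy orders (higher first): Mendoza and Szabo (30 years) before Nakamura (23 years) before Mbeki and Moreau (4 years).
Mendoza and Szabo both have date of consecration or institution 3 Jun 2014, so the next rule applies.
Among Mendoza and Szabo, alphabetically by surname: Mendoza before Szabo.
Mbeki and Moreau both have date of consecration or institution 19 Jun 1996, so the next rule applies.
Among Mbeki and Moreau, alphabetically by surname: Mbeki before Moreau.
So Mendoza takes precedence.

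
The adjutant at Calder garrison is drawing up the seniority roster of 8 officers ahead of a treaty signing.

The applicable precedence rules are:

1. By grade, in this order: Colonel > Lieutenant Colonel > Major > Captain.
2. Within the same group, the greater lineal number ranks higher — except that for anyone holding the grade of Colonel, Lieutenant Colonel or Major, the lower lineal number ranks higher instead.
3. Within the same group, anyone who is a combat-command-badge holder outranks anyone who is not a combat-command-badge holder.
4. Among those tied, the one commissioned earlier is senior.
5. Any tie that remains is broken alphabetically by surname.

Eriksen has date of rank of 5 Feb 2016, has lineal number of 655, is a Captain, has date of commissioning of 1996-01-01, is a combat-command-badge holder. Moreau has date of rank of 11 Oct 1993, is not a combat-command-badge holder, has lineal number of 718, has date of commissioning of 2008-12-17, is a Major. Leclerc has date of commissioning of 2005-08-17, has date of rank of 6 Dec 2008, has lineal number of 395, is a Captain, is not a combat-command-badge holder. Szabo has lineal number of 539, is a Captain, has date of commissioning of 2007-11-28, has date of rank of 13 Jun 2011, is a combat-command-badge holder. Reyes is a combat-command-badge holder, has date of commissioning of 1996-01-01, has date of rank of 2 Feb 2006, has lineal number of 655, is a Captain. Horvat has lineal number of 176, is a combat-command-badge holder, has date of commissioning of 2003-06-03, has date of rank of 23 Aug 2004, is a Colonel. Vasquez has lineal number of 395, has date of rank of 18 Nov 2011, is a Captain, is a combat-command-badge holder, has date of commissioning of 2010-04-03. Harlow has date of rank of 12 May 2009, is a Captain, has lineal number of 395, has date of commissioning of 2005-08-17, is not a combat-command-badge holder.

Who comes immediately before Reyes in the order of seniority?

Eriksen

By grade: Horvat (Colonel); then Moreau (Major); then Eriksen, Reyes, Szabo, Vasquez, Harlow and Leclerc (Captain).
Among Eriksen, Reyes, Szabo, Vasquez, Harlow and Leclerc, by lineal number (higher first): Eriksen and Reyes (655) before Szabo (539) before Vasquez, Harlow and Leclerc (395).
Eriksen and Reyes are each a combat-command-badge holder, so the next rule applies.
Eriksen and Reyes both have date of commissioning 1996-01-01, so the next rule applies.
Among Eriksen and Reyes, alphabetically by surname: Eriksen before Reyes.
Among Vasquez, Harlow and Leclerc, a combat-command-badge holder before not a combat-command-badge holder: Vasquez (a combat-command-badge holder) before Harlow and Leclerc (not a combat-command-badge holder).
Harlow and Leclerc both have date of commissioning 2005-08-17, so the next rule applies.
Among Harlow and Leclerc, alphabetically by surname: Harlow before Leclerc.
Order: Horvat, Moreau, Eriksen, Reyes, Szabo, Vasquez, Harlow, Leclerc.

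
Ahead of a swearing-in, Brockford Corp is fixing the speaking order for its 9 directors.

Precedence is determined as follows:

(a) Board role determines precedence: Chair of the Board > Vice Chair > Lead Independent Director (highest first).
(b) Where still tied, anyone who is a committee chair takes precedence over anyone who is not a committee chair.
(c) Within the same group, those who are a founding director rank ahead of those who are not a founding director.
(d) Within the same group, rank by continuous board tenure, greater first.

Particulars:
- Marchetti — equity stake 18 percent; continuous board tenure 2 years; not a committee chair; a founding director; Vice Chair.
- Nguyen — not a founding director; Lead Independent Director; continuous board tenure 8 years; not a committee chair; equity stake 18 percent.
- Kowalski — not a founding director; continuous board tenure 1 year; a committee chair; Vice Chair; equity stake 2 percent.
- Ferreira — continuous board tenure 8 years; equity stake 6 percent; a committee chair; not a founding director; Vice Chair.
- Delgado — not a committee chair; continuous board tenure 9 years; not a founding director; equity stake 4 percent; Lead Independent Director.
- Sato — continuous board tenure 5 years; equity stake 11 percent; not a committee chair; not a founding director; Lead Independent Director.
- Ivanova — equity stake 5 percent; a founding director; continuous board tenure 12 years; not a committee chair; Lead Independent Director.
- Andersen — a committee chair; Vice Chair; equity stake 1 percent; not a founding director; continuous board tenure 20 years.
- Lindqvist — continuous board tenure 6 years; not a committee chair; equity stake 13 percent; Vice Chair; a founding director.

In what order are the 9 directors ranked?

Andersen, Ferreira, Kowalski, Lindqvist, Marchetti, Ivanova, Delgado, Nguyen, Sato

By board role: Andersen, Ferreira, Kowalski, Lindqvist and Marchetti (Vice Chair); then Ivanova, Delgado, Nguyen and Sato (Lead Independent Director).
Among Andersen, Ferreira, Kowalski, Lindqvist and Marchetti, a committee chair before not a committee chair: Andersen, Ferreira and Kowalski (a committee chair) before Lindqvist and Marchetti (not a committee chair).
Andersen, Ferreira and Kowalski are each not a founding director, so the next rule applies.
Among Andersen, Ferreira and Kowalski, by continuous board tenure (higher first): Andersen (20 years) before Ferreira (8 years) before Kowalski (1 year).
Lindqvist and Marchetti are each a founding director, so the next rule applies.
Among Lindqvist and Marchetti, by continuous board tenure (higher first): Lindqvist (6 years) before Marchetti (2 years).
Ivanova, Delgado, Nguyen and Sato are each not a committee chair, so the next rule applies.
Among Ivanova, Delgado, Nguyen and Sato, a founding director before not a founding director: Ivanova (a founding director) before Delgado, Nguyen and Sato (not a founding director).
Among Delgado, Nguyen and Sato, by continuous board tenure (higher first): Delgado (9 years) before Nguyen (8 years) before Sato (5 years).
Full order: Andersen, Ferreira, Kowalski, Lindqvist, Marchetti, Ivanova, Delgado, Nguyen, Sato.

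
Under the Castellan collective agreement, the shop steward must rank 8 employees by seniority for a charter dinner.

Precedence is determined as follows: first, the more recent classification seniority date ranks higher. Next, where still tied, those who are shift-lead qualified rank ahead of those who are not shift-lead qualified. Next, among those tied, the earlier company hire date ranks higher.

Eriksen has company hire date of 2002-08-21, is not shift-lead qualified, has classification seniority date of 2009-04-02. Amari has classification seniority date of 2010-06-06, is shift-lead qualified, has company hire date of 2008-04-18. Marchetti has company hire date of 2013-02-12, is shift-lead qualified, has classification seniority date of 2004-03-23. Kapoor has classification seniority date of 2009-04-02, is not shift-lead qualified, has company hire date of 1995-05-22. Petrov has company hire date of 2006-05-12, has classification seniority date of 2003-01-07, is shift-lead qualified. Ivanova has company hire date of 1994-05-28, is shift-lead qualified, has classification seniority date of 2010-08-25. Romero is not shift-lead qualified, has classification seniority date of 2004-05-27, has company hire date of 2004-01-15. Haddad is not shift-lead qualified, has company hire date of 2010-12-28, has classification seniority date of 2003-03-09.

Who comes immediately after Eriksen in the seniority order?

Romero

By classification seniority date (later first): Ivanova (2010-08-25); then Amari (2010-06-06); then Kapoor and Eriksen (both 2009-04-02); then Romero (2004-05-27); then Marchetti (2004-03-23); then Haddad (2003-03-09); then Petrov (2003-01-07).
Kapoor and Eriksen are each not shift-lead qualified, so the next rule applies.
Among Kapoor and Eriksen, by company hire date (earlier first): Kapoor (1995-05-22) before Eriksen (2002-08-21).
Order: Ivanova, Amari, Kapoor, Eriksen, Romero, Marchetti, Haddad, Petrov.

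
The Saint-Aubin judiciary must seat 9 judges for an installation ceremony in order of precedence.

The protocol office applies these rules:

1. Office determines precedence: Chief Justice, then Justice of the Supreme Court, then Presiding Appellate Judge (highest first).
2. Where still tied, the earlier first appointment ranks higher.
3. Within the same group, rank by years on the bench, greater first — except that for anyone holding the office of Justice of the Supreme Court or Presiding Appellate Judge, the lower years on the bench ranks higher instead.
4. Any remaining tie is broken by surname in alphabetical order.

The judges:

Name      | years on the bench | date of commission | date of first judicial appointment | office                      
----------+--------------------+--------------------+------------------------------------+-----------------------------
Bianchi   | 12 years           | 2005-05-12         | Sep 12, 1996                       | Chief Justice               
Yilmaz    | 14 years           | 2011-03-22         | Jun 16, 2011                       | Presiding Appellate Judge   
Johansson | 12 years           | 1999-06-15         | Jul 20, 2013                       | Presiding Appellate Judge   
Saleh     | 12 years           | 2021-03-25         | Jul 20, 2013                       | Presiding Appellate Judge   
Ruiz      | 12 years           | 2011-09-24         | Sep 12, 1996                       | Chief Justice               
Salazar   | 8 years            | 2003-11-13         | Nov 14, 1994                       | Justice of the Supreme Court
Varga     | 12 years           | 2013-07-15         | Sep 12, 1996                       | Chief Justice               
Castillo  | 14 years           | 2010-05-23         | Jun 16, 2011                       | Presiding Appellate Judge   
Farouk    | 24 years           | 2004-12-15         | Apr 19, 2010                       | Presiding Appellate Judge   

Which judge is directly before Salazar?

By office: Bianchi, Ruiz and Varga (Chief Justice); then Salazar (Justice of the Supreme Court); then Farouk, Castillo, Yilmaz, Johansson and Saleh (Presiding Appellate Judge).
Bianchi, Ruiz and Varga all have date of first judicial appointment Sep 12, 1996, so the next rule applies.
Bianchi, Ruiz and Varga all have years on the bench 12 years, so the next rule applies.
Among Bianchi, Ruiz and Varga, alphabetically by surname: Bianchi before Ruiz before Varga.
Among Farouk, Castillo, Yilmaz, Johansson and Saleh, by date of first judicial appointment (earlier first): Farouk (Apr 19, 2010) before Castillo and Yilmaz (Jun 16, 2011) before Johansson and Saleh (Jul 20, 2013).
Castillo and Yilmaz both have years on the bench 14 years, so the next rule applies.
Among Castillo and Yilmaz, alphabetically by surname: Castillo before Yilmaz.
Johansson and Saleh both have years on the bench 12 years, so the next rule applies.
Among Johansson and Saleh, alphabetically by surname: Johansson before Saleh.
Order: Bianchi, Ruiz, Varga, Salazar, Farouk, Castillo, Yilmaz, Johansson, Saleh.

Varga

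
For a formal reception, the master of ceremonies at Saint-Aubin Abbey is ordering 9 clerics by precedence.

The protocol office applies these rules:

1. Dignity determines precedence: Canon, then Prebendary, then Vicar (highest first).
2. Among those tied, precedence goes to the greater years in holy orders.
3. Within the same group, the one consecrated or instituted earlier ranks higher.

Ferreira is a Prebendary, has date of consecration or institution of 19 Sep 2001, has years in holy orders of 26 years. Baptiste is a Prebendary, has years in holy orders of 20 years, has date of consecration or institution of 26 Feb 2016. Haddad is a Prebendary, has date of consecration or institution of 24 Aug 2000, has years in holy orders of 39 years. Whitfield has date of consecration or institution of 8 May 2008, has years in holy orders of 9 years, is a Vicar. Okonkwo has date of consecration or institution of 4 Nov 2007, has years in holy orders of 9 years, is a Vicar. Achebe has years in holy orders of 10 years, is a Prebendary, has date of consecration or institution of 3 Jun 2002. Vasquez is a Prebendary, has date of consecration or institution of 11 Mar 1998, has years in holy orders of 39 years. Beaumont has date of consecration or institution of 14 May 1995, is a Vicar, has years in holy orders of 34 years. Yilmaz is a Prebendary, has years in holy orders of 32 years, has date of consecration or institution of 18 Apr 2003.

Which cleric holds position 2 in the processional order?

Haddad

By dignity: Vasquez, Haddad, Yilmaz, Ferreira, Baptiste and Achebe (Prebendary); then Beaumont, Okonkwo and Whitfield (Vicar).
Among Vasquez, Haddad, Yilmaz, Ferreira, Baptiste and Achebe, by years in holy orders (higher first): Vasquez and Haddad (39 years) before Yilmaz (32 years) before Ferreira (26 years) before Baptiste (20 years) before Achebe (10 years).
Among Vasquez and Haddad, by date of consecration or institution (earlier first): Vasquez (11 Mar 1998) before Haddad (24 Aug 2000).
Among Beaumont, Okonkwo and Whitfield, by years in holy orders (higher first): Beaumont (34 years) before Okonkwo and Whitfield (9 years).
Among Okonkwo and Whitfield, by date of consecration or institution (earlier first): Okonkwo (4 Nov 2007) before Whitfield (8 May 2008).
Order: Vasquez, Haddad, Yilmaz, Ferreira, Baptiste, Achebe, Beaumont, Okonkwo, Whitfield.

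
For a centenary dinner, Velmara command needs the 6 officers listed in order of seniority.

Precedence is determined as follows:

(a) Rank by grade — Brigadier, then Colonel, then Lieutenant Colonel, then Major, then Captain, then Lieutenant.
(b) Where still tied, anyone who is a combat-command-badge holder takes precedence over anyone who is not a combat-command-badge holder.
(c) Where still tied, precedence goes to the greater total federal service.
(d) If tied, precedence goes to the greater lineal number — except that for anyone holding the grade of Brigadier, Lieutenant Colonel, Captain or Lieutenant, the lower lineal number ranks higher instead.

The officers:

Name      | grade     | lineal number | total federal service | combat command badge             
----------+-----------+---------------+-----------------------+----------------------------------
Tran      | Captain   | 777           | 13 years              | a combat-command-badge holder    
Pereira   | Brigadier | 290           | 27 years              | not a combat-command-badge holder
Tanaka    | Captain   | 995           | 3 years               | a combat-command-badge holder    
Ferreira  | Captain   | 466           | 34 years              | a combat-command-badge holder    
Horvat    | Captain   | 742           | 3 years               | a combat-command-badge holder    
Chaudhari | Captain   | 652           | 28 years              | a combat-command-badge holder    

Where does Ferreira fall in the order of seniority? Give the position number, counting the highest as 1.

2

By grade: Pereira (Brigadier); then Ferreira, Chaudhari, Tran, Horvat and Tanaka (Captain).
Ferreira, Chaudhari, Tran, Horvat and Tanaka are each a combat-command-badge holder, so the next rule applies.
Among Ferreira, Chaudhari, Tran, Horvat and Tanaka, by total federal service (higher first): Ferreira (34 years) before Chaudhari (28 years) before Tran (13 years) before Horvat and Tanaka (3 years).
Among Horvat and Tanaka, by lineal number (lower first) (reversed rule for this group): Horvat (742) before Tanaka (995).
Order: Pereira, Ferreira, Chaudhari, Tran, Horvat, Tanaka. So position 2.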